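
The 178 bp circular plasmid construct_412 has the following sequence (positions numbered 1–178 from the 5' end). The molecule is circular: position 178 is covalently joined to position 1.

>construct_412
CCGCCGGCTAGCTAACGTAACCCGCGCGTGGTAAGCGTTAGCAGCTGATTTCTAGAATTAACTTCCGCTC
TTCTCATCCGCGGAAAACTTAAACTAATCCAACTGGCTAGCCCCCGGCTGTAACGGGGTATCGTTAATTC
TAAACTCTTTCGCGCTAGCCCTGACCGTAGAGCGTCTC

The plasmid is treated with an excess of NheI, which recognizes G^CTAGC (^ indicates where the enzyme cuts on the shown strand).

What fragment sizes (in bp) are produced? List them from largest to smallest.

NheI sites (GCTAGC) start at positions 7, 106, 154.
NheI cuts after the first base of each site, so after positions 7, 106, 154.
Circular molecule, 3 cuts → 3 fragments:
  8–106 → 99 bp
  107–154 → 48 bp
  155–178 then 1–7 → 24 + 7 = 31 bp
Sorted largest to smallest: 99, 48, 31 bp.

99, 48, 31 bp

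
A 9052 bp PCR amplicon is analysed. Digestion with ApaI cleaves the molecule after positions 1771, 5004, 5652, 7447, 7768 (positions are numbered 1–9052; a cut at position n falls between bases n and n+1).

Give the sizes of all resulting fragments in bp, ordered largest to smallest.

Linear molecule, 5 cuts → 6 fragments:
  1771 − 0 = 1771 bp
  5004 − 1771 = 3233 bp
  5652 − 5004 = 648 bp
  7447 − 5652 = 1795 bp
  7768 − 7447 = 321 bp
  9052 − 7768 = 1284 bp
Sorted largest to smallest: 3233, 1795, 1771, 1284, 648, 321 bp.

3233, 1795, 1771, 1284, 648, 321 bp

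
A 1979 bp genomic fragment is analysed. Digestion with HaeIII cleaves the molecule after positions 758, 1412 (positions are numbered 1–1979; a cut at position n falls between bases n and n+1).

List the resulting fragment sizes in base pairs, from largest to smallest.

758, 654, 567 bp

Linear molecule, 2 cuts → 3 fragments:
  758 − 0 = 758 bp
  1412 − 758 = 654 bp
  1979 − 1412 = 567 bp
Sorted largest to smallest: 758, 654, 567 bp.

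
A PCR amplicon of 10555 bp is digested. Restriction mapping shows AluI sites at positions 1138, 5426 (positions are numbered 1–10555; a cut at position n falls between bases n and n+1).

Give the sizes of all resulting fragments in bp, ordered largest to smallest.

5129, 4288, 1138 bp

Linear molecule, 2 cuts → 3 fragments:
  1138 − 0 = 1138 bp
  5426 − 1138 = 4288 bp
  10555 − 5426 = 5129 bp
Sorted largest to smallest: 5129, 4288, 1138 bp.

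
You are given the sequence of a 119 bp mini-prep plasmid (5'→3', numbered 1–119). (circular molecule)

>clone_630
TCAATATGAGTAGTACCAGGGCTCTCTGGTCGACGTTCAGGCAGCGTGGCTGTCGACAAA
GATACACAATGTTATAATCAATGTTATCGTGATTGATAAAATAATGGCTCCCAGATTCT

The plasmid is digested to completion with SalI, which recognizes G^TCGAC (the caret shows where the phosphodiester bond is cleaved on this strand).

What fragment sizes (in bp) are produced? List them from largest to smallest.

96, 23 bp

SalI sites (GTCGAC) start at positions 29, 52.
SalI cuts after the first base of each site, so after positions 29, 52.
Circular molecule, 2 cuts → 2 fragments:
  30–52 → 23 bp
  53–119 then 1–29 → 67 + 29 = 96 bp
Sorted largest to smallest: 96, 23 bp.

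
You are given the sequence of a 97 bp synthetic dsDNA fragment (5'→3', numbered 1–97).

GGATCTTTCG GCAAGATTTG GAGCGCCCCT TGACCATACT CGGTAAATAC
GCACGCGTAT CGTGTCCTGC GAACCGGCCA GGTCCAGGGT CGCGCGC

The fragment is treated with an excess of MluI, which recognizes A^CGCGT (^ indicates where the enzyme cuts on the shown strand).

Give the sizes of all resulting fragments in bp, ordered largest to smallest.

The MluI site (ACGCGT) starts at position 53.
MluI cuts after the first base of each site, so after position 53.
Linear molecule, 1 cut → 2 fragments:
  1–53 → 53 bp
  54–97 → 44 bp
Sorted largest to smallest: 53, 44 bp.

53, 44 bp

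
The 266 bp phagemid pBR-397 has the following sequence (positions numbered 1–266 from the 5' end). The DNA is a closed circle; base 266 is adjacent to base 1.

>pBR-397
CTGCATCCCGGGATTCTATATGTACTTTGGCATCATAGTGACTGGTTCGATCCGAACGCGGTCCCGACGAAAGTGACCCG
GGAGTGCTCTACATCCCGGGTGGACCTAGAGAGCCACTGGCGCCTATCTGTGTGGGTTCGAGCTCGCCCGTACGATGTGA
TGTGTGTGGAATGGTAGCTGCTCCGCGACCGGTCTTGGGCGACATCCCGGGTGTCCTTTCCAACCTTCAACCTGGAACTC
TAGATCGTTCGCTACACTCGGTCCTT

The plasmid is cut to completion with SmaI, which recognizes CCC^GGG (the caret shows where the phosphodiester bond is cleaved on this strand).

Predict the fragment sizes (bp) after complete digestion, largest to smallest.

111, 70, 67, 18 bp

SmaI sites (CCCGGG) start at positions 7, 77, 95, 206.
SmaI cuts after base 3 of each site, so after positions 9, 79, 97, 208.
Circular molecule, 4 cuts → 4 fragments:
  10–79 → 70 bp
  80–97 → 18 bp
  98–208 → 111 bp
  209–266 then 1–9 → 58 + 9 = 67 bp
Sorted largest to smallest: 111, 70, 67, 18 bp.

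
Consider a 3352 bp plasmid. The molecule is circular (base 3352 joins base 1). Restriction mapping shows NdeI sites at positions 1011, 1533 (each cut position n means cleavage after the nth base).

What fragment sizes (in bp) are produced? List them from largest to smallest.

Circular molecule, 2 cuts → 2 fragments:
  1533 − 1011 = 522 bp
  wrap: 3352 − 1533 + 1011 = 2830 bp
Sorted largest to smallest: 2830, 522 bp.

2830, 522 bp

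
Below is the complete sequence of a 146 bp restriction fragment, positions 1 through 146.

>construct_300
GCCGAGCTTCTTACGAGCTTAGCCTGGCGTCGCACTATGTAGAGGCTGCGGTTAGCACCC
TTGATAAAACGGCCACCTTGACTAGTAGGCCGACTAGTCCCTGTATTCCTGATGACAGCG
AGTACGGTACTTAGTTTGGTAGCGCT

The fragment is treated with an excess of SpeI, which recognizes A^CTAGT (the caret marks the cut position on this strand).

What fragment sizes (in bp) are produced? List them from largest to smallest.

SpeI sites (ACTAGT) start at positions 81, 93.
SpeI cuts after the first base of each site, so after positions 81, 93.
Linear molecule, 2 cuts → 3 fragments:
  1–81 → 81 bp
  82–93 → 12 bp
  94–146 → 53 bp
Sorted largest to smallest: 81, 53, 12 bp.

81, 53, 12 bp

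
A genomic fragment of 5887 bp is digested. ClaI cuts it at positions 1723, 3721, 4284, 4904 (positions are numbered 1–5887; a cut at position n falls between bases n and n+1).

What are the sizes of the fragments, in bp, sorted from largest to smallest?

Linear molecule, 4 cuts → 5 fragments:
  1723 − 0 = 1723 bp
  3721 − 1723 = 1998 bp
  4284 − 3721 = 563 bp
  4904 − 4284 = 620 bp
  5887 − 4904 = 983 bp
Sorted largest to smallest: 1998, 1723, 983, 620, 563 bp.

1998, 1723, 983, 620, 563 bp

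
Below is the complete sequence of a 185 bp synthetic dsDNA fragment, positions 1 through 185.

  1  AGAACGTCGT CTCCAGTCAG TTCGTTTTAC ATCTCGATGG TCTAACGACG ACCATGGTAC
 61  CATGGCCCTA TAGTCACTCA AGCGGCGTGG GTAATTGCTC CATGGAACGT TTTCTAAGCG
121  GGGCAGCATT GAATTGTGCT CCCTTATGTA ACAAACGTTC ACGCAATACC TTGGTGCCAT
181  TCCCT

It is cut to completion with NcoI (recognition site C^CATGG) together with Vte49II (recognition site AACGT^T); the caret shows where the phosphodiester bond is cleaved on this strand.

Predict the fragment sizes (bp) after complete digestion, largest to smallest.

52, 48, 40, 27, 10, 8 bp

NcoI sites (CCATGG) start at positions 52, 60, 100.
NcoI cuts after the first base of each site, so after positions 52, 60, 100.
Vte49II sites (AACGTT) start at positions 106, 154.
Vte49II cuts after base 5 of each site (before the last base), so after positions 110, 158.
Combined cut positions: 52, 60, 100, 110, 158.
Linear molecule, 5 cuts → 6 fragments:
  1–52 → 52 bp
  53–60 → 8 bp
  61–100 → 40 bp
  101–110 → 10 bp
  111–158 → 48 bp
  159–185 → 27 bp
Sorted largest to smallest: 52, 48, 40, 27, 10, 8 bp.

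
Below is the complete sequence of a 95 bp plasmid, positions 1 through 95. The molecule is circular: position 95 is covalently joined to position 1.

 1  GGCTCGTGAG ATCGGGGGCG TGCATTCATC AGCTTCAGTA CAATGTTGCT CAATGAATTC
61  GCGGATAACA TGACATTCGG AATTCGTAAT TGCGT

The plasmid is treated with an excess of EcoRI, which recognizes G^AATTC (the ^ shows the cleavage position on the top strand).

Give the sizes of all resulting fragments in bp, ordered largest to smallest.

70, 25 bp

EcoRI sites (GAATTC) start at positions 55, 80.
EcoRI cuts after the first base of each site, so after positions 55, 80.
Circular molecule, 2 cuts → 2 fragments:
  56–80 → 25 bp
  81–95 then 1–55 → 15 + 55 = 70 bp
Sorted largest to smallest: 70, 25 bp.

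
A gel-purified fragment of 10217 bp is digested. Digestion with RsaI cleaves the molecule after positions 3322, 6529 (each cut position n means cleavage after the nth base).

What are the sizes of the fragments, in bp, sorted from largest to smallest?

3688, 3322, 3207 bp

Linear molecule, 2 cuts → 3 fragments:
  3322 − 0 = 3322 bp
  6529 − 3322 = 3207 bp
  10217 − 6529 = 3688 bp
Sorted largest to smallest: 3688, 3322, 3207 bp.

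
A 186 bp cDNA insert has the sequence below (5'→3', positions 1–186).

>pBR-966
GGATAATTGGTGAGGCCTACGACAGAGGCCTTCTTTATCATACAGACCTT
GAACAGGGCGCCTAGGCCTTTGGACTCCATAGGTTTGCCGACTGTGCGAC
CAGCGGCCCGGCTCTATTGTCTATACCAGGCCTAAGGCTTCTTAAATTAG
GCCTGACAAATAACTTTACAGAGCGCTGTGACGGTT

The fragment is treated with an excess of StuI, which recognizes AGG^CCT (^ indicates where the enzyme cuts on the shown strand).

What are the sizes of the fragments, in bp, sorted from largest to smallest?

64, 38, 35, 21, 15, 13 bp

StuI sites (AGGCCT) start at positions 13, 26, 64, 128, 149.
StuI cuts after base 3 of each site, so after positions 15, 28, 66, 130, 151.
Linear molecule, 5 cuts → 6 fragments:
  1–15 → 15 bp
  16–28 → 13 bp
  29–66 → 38 bp
  67–130 → 64 bp
  131–151 → 21 bp
  152–186 → 35 bp
Sorted largest to smallest: 64, 38, 35, 21, 15, 13 bp.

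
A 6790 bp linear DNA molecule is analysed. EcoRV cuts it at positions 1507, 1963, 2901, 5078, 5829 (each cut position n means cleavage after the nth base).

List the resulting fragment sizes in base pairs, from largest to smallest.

Linear molecule, 5 cuts → 6 fragments:
  1507 − 0 = 1507 bp
  1963 − 1507 = 456 bp
  2901 − 1963 = 938 bp
  5078 − 2901 = 2177 bp
  5829 − 5078 = 751 bp
  6790 − 5829 = 961 bp
Sorted largest to smallest: 2177, 1507, 961, 938, 751, 456 bp.

2177, 1507, 961, 938, 751, 456 bp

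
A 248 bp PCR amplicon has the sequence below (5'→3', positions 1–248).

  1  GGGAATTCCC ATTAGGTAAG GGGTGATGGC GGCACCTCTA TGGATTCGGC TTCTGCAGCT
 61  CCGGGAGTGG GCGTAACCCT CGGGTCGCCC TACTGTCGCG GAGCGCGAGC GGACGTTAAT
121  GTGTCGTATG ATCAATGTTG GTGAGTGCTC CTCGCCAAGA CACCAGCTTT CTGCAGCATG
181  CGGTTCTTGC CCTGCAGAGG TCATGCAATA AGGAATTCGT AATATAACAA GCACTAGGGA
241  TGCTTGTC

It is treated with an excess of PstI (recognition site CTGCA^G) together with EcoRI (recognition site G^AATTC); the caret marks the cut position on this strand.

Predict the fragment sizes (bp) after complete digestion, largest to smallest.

PstI sites (CTGCAG) start at positions 53, 171, 192.
PstI cuts after base 5 of each site (before the last base), so after positions 57, 175, 196.
EcoRI sites (GAATTC) start at positions 3, 213.
EcoRI cuts after the first base of each site, so after positions 3, 213.
Combined cut positions: 3, 57, 175, 196, 213.
Linear molecule, 5 cuts → 6 fragments:
  1–3 → 3 bp
  4–57 → 54 bp
  58–175 → 118 bp
  176–196 → 21 bp
  197–213 → 17 bp
  214–248 → 35 bp
Sorted largest to smallest: 118, 54, 35, 21, 17, 3 bp.

118, 54, 35, 21, 17, 3 bp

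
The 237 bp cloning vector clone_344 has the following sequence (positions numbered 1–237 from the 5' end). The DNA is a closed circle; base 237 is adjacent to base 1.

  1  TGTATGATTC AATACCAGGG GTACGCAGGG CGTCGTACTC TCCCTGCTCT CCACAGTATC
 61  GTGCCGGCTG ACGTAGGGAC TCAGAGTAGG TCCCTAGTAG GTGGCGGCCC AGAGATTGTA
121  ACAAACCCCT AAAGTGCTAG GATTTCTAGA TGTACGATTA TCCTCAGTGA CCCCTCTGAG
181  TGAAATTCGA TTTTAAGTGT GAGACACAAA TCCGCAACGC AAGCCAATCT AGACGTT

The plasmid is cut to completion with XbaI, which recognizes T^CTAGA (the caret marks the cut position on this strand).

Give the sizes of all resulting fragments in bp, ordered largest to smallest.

154, 83 bp

XbaI sites (TCTAGA) start at positions 145, 228.
XbaI cuts after the first base of each site, so after positions 145, 228.
Circular molecule, 2 cuts → 2 fragments:
  146–228 → 83 bp
  229–237 then 1–145 → 9 + 145 = 154 bp
Sorted largest to smallest: 154, 83 bp.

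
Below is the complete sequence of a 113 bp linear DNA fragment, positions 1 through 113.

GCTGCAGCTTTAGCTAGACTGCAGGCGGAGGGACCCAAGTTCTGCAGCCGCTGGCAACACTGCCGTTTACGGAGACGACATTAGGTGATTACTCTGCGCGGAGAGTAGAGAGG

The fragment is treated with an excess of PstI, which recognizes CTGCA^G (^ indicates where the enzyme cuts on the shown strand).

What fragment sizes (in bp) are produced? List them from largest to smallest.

67, 23, 17, 6 bp

PstI sites (CTGCAG) start at positions 2, 19, 42.
PstI cuts after base 5 of each site (before the last base), so after positions 6, 23, 46.
Linear molecule, 3 cuts → 4 fragments:
  1–6 → 6 bp
  7–23 → 17 bp
  24–46 → 23 bp
  47–113 → 67 bp
Sorted largest to smallest: 67, 23, 17, 6 bp.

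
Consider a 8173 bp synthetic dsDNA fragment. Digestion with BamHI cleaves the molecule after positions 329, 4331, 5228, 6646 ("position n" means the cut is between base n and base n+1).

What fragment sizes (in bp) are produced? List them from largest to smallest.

4002, 1527, 1418, 897, 329 bp

Linear molecule, 4 cuts → 5 fragments:
  329 − 0 = 329 bp
  4331 − 329 = 4002 bp
  5228 − 4331 = 897 bp
  6646 − 5228 = 1418 bp
  8173 − 6646 = 1527 bp
Sorted largest to smallest: 4002, 1527, 1418, 897, 329 bp.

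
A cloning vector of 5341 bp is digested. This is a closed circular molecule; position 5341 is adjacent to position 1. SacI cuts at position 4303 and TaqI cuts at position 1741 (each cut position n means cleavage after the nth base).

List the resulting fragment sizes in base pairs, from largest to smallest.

Combined cut positions (sorted): 1741, 4303.
Circular molecule, 2 cuts → 2 fragments:
  4303 − 1741 = 2562 bp
  wrap: 5341 − 4303 + 1741 = 2779 bp
Sorted largest to smallest: 2779, 2562 bp.

2779, 2562 bp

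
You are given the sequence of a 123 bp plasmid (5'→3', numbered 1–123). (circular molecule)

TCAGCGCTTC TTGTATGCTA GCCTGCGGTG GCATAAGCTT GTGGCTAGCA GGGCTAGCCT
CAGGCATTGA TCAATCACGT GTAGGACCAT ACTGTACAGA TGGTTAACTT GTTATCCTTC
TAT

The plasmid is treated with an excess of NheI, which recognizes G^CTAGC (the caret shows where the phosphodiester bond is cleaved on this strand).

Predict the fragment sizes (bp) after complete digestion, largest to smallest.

NheI sites (GCTAGC) start at positions 17, 44, 53.
NheI cuts after the first base of each site, so after positions 17, 44, 53.
Circular molecule, 3 cuts → 3 fragments:
  18–44 → 27 bp
  45–53 → 9 bp
  54–123 then 1–17 → 70 + 17 = 87 bp
Sorted largest to smallest: 87, 27, 9 bp.

87, 27, 9 bp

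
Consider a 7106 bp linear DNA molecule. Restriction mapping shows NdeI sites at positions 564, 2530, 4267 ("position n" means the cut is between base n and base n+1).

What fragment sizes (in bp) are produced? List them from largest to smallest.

Linear molecule, 3 cuts → 4 fragments:
  564 − 0 = 564 bp
  2530 − 564 = 1966 bp
  4267 − 2530 = 1737 bp
  7106 − 4267 = 2839 bp
Sorted largest to smallest: 2839, 1966, 1737, 564 bp.

2839, 1966, 1737, 564 bp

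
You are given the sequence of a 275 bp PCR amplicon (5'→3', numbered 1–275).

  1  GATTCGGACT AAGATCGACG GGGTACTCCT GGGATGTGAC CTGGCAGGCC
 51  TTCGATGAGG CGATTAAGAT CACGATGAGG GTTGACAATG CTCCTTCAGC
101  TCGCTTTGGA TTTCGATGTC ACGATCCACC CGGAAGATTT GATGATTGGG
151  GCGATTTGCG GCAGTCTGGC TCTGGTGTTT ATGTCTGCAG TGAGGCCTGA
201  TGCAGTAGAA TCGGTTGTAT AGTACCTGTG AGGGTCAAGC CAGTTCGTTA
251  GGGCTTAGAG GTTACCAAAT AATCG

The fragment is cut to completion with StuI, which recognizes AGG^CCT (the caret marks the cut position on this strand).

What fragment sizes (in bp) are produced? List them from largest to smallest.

StuI sites (AGGCCT) start at positions 46, 193.
StuI cuts after base 3 of each site, so after positions 48, 195.
Linear molecule, 2 cuts → 3 fragments:
  1–48 → 48 bp
  49–195 → 147 bp
  196–275 → 80 bp
Sorted largest to smallest: 147, 80, 48 bp.

147, 80, 48 bp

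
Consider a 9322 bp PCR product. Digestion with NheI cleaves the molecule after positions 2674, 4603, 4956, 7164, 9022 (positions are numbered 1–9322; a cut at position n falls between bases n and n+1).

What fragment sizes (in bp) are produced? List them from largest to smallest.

Linear molecule, 5 cuts → 6 fragments:
  2674 − 0 = 2674 bp
  4603 − 2674 = 1929 bp
  4956 − 4603 = 353 bp
  7164 − 4956 = 2208 bp
  9022 − 7164 = 1858 bp
  9322 − 9022 = 300 bp
Sorted largest to smallest: 2674, 2208, 1929, 1858, 353, 300 bp.

2674, 2208, 1929, 1858, 353, 300 bp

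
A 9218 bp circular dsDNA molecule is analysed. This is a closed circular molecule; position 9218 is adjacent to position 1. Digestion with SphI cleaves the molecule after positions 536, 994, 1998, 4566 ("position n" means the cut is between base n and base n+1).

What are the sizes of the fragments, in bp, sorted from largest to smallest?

Circular molecule, 4 cuts → 4 fragments:
  994 − 536 = 458 bp
  1998 − 994 = 1004 bp
  4566 − 1998 = 2568 bp
  wrap: 9218 − 4566 + 536 = 5188 bp
Sorted largest to smallest: 5188, 2568, 1004, 458 bp.

5188, 2568, 1004, 458 bp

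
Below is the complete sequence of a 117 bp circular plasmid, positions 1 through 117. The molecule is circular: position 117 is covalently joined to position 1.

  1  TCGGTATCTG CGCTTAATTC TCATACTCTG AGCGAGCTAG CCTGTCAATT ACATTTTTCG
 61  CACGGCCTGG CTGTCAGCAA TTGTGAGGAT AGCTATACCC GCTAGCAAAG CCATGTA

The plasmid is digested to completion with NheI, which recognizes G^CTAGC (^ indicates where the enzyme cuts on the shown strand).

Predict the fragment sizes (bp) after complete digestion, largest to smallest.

NheI sites (GCTAGC) start at positions 36, 101.
NheI cuts after the first base of each site, so after positions 36, 101.
Circular molecule, 2 cuts → 2 fragments:
  37–101 → 65 bp
  102–117 then 1–36 → 16 + 36 = 52 bp
Sorted largest to smallest: 65, 52 bp.

65, 52 bp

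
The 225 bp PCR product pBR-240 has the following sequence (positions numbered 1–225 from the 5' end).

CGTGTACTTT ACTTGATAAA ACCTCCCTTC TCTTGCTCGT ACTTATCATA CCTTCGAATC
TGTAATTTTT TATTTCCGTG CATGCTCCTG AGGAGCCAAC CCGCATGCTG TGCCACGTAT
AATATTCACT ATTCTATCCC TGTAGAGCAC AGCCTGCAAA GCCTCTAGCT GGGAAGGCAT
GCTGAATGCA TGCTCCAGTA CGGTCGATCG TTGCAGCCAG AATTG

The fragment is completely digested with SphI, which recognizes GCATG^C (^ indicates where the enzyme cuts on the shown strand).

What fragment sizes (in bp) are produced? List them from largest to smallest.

SphI sites (GCATGC) start at positions 80, 103, 177, 188.
SphI cuts after base 5 of each site (before the last base), so after positions 84, 107, 181, 192.
Linear molecule, 4 cuts → 5 fragments:
  1–84 → 84 bp
  85–107 → 23 bp
  108–181 → 74 bp
  182–192 → 11 bp
  193–225 → 33 bp
Sorted largest to smallest: 84, 74, 33, 23, 11 bp.

84, 74, 33, 23, 11 bp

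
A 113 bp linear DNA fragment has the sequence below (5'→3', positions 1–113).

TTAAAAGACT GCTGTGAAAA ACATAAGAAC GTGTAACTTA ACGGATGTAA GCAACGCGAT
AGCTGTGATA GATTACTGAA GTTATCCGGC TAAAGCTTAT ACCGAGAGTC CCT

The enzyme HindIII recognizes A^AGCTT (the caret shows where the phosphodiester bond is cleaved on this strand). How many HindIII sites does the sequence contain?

AAGCTT occurs starting at position 93.
HindIII cuts at 1 site.

1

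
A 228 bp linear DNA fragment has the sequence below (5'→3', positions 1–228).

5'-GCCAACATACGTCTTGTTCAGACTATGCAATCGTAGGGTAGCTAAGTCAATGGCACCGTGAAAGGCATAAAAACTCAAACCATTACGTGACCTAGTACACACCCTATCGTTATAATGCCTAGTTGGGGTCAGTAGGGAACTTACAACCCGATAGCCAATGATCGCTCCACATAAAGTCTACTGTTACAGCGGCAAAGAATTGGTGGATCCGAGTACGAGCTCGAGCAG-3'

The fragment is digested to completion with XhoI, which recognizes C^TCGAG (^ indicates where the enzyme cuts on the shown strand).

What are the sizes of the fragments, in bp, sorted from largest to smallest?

The XhoI site (CTCGAG) starts at position 220.
XhoI cuts after the first base of each site, so after position 220.
Linear molecule, 1 cut → 2 fragments:
  1–220 → 220 bp
  221–228 → 8 bp
Sorted largest to smallest: 220, 8 bp.

220, 8 bp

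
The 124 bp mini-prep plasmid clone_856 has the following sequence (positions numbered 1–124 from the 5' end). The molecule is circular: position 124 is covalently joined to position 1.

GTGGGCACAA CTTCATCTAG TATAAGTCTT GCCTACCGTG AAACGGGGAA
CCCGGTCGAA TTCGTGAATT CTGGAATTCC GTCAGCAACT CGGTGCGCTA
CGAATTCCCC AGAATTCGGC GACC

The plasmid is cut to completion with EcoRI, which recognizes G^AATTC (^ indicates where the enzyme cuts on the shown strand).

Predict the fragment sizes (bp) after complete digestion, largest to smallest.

70, 28, 10, 8, 8 bp

EcoRI sites (GAATTC) start at positions 58, 66, 74, 102, 112.
EcoRI cuts after the first base of each site, so after positions 58, 66, 74, 102, 112.
Circular molecule, 5 cuts → 5 fragments:
  59–66 → 8 bp
  67–74 → 8 bp
  75–102 → 28 bp
  103–112 → 10 bp
  113–124 then 1–58 → 12 + 58 = 70 bp
Sorted largest to smallest: 70, 28, 10, 8, 8 bp.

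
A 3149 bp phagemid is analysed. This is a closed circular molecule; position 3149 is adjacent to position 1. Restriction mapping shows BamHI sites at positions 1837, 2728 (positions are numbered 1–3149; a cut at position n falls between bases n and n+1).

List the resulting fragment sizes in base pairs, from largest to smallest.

Circular molecule, 2 cuts → 2 fragments:
  2728 − 1837 = 891 bp
  wrap: 3149 − 2728 + 1837 = 2258 bp
Sorted largest to smallest: 2258, 891 bp.

2258, 891 bp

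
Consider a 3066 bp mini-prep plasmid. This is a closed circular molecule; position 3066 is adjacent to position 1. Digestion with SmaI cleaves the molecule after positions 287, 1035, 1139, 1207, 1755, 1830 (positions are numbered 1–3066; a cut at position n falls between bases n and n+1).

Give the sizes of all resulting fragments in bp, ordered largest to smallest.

1523, 748, 548, 104, 75, 68 bp

Circular molecule, 6 cuts → 6 fragments:
  1035 − 287 = 748 bp
  1139 − 1035 = 104 bp
  1207 − 1139 = 68 bp
  1755 − 1207 = 548 bp
  1830 − 1755 = 75 bp
  wrap: 3066 − 1830 + 287 = 1523 bp
Sorted largest to smallest: 1523, 748, 548, 104, 75, 68 bp.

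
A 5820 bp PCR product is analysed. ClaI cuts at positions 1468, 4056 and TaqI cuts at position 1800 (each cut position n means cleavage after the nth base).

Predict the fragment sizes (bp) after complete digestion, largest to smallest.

Combined cut positions (sorted): 1468, 1800, 4056.
Linear molecule, 3 cuts → 4 fragments:
  1468 − 0 = 1468 bp
  1800 − 1468 = 332 bp
  4056 − 1800 = 2256 bp
  5820 − 4056 = 1764 bp
Sorted largest to smallest: 2256, 1764, 1468, 332 bp.

2256, 1764, 1468, 332 bp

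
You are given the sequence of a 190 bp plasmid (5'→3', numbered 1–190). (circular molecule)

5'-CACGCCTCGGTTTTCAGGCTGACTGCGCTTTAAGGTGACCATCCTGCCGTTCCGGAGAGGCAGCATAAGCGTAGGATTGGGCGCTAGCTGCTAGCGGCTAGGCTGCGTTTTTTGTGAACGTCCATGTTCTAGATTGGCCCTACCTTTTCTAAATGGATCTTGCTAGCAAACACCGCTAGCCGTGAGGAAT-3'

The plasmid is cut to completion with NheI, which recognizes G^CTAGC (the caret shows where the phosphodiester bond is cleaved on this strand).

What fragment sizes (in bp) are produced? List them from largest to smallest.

NheI sites (GCTAGC) start at positions 83, 90, 162, 175.
NheI cuts after the first base of each site, so after positions 83, 90, 162, 175.
Circular molecule, 4 cuts → 4 fragments:
  84–90 → 7 bp
  91–162 → 72 bp
  163–175 → 13 bp
  176–190 then 1–83 → 15 + 83 = 98 bp
Sorted largest to smallest: 98, 72, 13, 7 bp.

98, 72, 13, 7 bp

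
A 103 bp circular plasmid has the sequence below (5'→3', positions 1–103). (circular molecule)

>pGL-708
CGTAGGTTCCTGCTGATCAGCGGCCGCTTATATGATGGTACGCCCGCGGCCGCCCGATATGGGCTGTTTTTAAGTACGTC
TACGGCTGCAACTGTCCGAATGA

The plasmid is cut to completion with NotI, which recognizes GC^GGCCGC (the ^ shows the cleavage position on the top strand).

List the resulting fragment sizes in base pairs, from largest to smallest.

NotI sites (GCGGCCGC) start at positions 20, 46.
NotI cuts after base 2 of each site, so after positions 21, 47.
Circular molecule, 2 cuts → 2 fragments:
  22–47 → 26 bp
  48–103 then 1–21 → 56 + 21 = 77 bp
Sorted largest to smallest: 77, 26 bp.

77, 26 bp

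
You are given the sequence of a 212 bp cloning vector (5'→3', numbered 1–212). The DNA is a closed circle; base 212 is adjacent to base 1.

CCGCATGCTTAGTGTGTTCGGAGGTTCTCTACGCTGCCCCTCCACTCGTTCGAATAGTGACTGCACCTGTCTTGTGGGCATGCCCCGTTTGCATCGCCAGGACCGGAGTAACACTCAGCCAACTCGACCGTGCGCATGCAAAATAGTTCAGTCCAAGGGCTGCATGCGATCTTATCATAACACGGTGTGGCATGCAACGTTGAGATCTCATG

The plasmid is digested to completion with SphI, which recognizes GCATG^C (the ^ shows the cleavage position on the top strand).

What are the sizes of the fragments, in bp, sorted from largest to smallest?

SphI sites (GCATGC) start at positions 3, 78, 134, 162, 190.
SphI cuts after base 5 of each site (before the last base), so after positions 7, 82, 138, 166, 194.
Circular molecule, 5 cuts → 5 fragments:
  8–82 → 75 bp
  83–138 → 56 bp
  139–166 → 28 bp
  167–194 → 28 bp
  195–212 then 1–7 → 18 + 7 = 25 bp
Sorted largest to smallest: 75, 56, 28, 28, 25 bp.

75, 56, 28, 28, 25 bp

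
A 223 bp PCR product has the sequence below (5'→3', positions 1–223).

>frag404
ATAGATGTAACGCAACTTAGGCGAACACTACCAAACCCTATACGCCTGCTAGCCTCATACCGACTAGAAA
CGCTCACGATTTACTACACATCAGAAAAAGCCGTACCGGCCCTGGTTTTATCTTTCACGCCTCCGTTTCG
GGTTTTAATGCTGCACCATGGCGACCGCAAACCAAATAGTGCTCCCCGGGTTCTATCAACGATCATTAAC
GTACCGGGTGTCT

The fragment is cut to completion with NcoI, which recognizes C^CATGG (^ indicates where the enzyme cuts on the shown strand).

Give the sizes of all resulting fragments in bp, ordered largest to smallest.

156, 67 bp

The NcoI site (CCATGG) starts at position 156.
NcoI cuts after the first base of each site, so after position 156.
Linear molecule, 1 cut → 2 fragments:
  1–156 → 156 bp
  157–223 → 67 bp
Sorted largest to smallest: 156, 67 bp.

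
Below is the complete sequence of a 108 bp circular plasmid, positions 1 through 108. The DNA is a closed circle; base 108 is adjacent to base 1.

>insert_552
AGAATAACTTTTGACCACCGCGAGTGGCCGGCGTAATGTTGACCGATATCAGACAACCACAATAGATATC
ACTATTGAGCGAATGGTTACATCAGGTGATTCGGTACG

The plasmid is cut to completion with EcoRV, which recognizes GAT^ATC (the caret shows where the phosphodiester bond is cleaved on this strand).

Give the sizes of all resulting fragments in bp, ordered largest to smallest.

EcoRV sites (GATATC) start at positions 45, 65.
EcoRV cuts after base 3 of each site, so after positions 47, 67.
Circular molecule, 2 cuts → 2 fragments:
  48–67 → 20 bp
  68–108 then 1–47 → 41 + 47 = 88 bp
Sorted largest to smallest: 88, 20 bp.

88, 20 bp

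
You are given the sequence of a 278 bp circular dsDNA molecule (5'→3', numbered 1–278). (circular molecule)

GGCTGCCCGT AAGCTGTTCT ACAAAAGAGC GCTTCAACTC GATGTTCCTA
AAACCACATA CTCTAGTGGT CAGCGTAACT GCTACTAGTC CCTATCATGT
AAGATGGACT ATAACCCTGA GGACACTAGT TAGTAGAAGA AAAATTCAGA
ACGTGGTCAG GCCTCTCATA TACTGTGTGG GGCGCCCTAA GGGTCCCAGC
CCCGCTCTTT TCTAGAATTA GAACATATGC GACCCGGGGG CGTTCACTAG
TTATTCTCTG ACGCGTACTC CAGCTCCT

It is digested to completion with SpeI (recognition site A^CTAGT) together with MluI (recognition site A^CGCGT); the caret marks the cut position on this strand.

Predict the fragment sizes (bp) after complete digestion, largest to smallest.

121, 101, 41, 15 bp

SpeI sites (ACTAGT) start at positions 84, 125, 246.
SpeI cuts after the first base of each site, so after positions 84, 125, 246.
The MluI site (ACGCGT) starts at position 261.
MluI cuts after the first base of each site, so after position 261.
Combined cut positions: 84, 125, 246, 261.
Circular molecule, 4 cuts → 4 fragments:
  85–125 → 41 bp
  126–246 → 121 bp
  247–261 → 15 bp
  262–278 then 1–84 → 17 + 84 = 101 bp
Sorted largest to smallest: 121, 101, 41, 15 bp.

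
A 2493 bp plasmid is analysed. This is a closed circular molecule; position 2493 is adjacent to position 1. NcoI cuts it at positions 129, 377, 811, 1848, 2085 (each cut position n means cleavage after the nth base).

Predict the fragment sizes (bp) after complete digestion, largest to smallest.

1037, 537, 434, 248, 237 bp

Circular molecule, 5 cuts → 5 fragments:
  377 − 129 = 248 bp
  811 − 377 = 434 bp
  1848 − 811 = 1037 bp
  2085 − 1848 = 237 bp
  wrap: 2493 − 2085 + 129 = 537 bp
Sorted largest to smallest: 1037, 537, 434, 248, 237 bp.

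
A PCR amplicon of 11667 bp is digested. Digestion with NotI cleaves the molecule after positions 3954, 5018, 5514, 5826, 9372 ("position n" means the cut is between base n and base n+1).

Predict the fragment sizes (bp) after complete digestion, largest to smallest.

Linear molecule, 5 cuts → 6 fragments:
  3954 − 0 = 3954 bp
  5018 − 3954 = 1064 bp
  5514 − 5018 = 496 bp
  5826 − 5514 = 312 bp
  9372 − 5826 = 3546 bp
  11667 − 9372 = 2295 bp
Sorted largest to smallest: 3954, 3546, 2295, 1064, 496, 312 bp.

3954, 3546, 2295, 1064, 496, 312 bp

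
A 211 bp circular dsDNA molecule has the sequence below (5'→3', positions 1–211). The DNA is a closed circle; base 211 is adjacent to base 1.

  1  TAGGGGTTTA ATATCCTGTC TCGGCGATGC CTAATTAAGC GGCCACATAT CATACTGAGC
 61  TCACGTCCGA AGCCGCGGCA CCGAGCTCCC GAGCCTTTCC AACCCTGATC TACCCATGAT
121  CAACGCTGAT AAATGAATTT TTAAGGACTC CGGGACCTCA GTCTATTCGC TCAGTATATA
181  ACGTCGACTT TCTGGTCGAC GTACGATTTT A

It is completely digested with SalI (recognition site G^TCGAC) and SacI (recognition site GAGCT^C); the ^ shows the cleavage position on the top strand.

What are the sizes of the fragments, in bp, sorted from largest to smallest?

SalI sites (GTCGAC) start at positions 183, 195.
SalI cuts after the first base of each site, so after positions 183, 195.
SacI sites (GAGCTC) start at positions 57, 83.
SacI cuts after base 5 of each site (before the last base), so after positions 61, 87.
Combined cut positions: 61, 87, 183, 195.
Circular molecule, 4 cuts → 4 fragments:
  62–87 → 26 bp
  88–183 → 96 bp
  184–195 → 12 bp
  196–211 then 1–61 → 16 + 61 = 77 bp
Sorted largest to smallest: 96, 77, 26, 12 bp.

96, 77, 26, 12 bp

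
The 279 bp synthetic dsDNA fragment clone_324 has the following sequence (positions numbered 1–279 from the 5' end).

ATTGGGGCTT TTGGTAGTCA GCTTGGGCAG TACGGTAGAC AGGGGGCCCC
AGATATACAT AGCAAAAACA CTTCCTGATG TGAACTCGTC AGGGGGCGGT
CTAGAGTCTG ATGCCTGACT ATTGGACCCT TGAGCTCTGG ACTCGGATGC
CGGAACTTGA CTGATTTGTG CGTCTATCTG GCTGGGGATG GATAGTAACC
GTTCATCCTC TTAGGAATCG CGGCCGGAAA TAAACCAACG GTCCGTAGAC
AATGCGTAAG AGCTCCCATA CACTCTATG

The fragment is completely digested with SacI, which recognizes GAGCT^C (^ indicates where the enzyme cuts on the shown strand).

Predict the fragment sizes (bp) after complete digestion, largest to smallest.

136, 128, 15 bp

SacI sites (GAGCTC) start at positions 132, 260.
SacI cuts after base 5 of each site (before the last base), so after positions 136, 264.
Linear molecule, 2 cuts → 3 fragments:
  1–136 → 136 bp
  137–264 → 128 bp
  265–279 → 15 bp
Sorted largest to smallest: 136, 128, 15 bp.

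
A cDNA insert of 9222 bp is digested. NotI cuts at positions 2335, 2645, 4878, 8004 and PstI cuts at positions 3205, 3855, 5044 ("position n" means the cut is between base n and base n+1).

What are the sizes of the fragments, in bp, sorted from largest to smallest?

2960, 2335, 1218, 1023, 650, 560, 310, 166 bp

Combined cut positions (sorted): 2335, 2645, 3205, 3855, 4878, 5044, 8004.
Linear molecule, 7 cuts → 8 fragments:
  2335 − 0 = 2335 bp
  2645 − 2335 = 310 bp
  3205 − 2645 = 560 bp
  3855 − 3205 = 650 bp
  4878 − 3855 = 1023 bp
  5044 − 4878 = 166 bp
  8004 − 5044 = 2960 bp
  9222 − 8004 = 1218 bp
Sorted largest to smallest: 2960, 2335, 1218, 1023, 650, 560, 310, 166 bp.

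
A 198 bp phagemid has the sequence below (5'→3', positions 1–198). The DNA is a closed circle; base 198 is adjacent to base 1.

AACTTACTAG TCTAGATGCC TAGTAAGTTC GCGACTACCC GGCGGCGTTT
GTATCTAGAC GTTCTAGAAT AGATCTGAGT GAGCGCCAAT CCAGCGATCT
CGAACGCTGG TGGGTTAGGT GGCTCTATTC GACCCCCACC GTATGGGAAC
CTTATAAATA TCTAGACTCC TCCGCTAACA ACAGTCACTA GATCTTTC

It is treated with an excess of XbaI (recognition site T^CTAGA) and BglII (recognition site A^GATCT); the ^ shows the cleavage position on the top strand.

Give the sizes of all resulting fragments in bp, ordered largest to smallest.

XbaI sites (TCTAGA) start at positions 11, 54, 63, 161.
XbaI cuts after the first base of each site, so after positions 11, 54, 63, 161.
BglII sites (AGATCT) start at positions 71, 190.
BglII cuts after the first base of each site, so after positions 71, 190.
Combined cut positions: 11, 54, 63, 71, 161, 190.
Circular molecule, 6 cuts → 6 fragments:
  12–54 → 43 bp
  55–63 → 9 bp
  64–71 → 8 bp
  72–161 → 90 bp
  162–190 → 29 bp
  191–198 then 1–11 → 8 + 11 = 19 bp
Sorted largest to smallest: 90, 43, 29, 19, 9, 8 bp.

90, 43, 29, 19, 9, 8 bp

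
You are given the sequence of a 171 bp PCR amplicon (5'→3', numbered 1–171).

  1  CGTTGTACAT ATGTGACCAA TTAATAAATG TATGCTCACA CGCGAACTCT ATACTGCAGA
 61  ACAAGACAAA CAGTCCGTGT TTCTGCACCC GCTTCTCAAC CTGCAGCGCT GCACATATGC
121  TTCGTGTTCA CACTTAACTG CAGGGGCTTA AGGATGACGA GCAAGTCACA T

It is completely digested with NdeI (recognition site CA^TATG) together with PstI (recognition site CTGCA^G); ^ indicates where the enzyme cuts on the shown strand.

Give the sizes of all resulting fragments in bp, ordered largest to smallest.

NdeI sites (CATATG) start at positions 8, 114.
NdeI cuts after base 2 of each site, so after positions 9, 115.
PstI sites (CTGCAG) start at positions 54, 101, 138.
PstI cuts after base 5 of each site (before the last base), so after positions 58, 105, 142.
Combined cut positions: 9, 58, 105, 115, 142.
Linear molecule, 5 cuts → 6 fragments:
  1–9 → 9 bp
  10–58 → 49 bp
  59–105 → 47 bp
  106–115 → 10 bp
  116–142 → 27 bp
  143–171 → 29 bp
Sorted largest to smallest: 49, 47, 29, 27, 10, 9 bp.

49, 47, 29, 27, 10, 9 bp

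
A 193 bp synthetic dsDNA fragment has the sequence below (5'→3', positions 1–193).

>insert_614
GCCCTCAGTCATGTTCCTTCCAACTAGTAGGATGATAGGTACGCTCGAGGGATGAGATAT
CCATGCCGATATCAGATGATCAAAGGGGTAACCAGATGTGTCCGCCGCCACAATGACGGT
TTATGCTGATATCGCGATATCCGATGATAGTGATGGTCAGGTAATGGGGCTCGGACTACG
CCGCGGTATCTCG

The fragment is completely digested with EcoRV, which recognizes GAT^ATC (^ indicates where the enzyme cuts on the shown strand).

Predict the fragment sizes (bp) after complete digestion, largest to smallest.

EcoRV sites (GATATC) start at positions 56, 68, 128, 136.
EcoRV cuts after base 3 of each site, so after positions 58, 70, 130, 138.
Linear molecule, 4 cuts → 5 fragments:
  1–58 → 58 bp
  59–70 → 12 bp
  71–130 → 60 bp
  131–138 → 8 bp
  139–193 → 55 bp
Sorted largest to smallest: 60, 58, 55, 12, 8 bp.

60, 58, 55, 12, 8 bp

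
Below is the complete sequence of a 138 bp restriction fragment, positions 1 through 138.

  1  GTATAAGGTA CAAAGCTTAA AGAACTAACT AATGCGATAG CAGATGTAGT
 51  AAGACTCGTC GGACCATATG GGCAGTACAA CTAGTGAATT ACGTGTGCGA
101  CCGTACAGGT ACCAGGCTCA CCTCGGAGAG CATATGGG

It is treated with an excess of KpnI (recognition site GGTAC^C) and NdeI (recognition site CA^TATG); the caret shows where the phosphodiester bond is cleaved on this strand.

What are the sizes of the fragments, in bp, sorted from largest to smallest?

The KpnI site (GGTACC) starts at position 108.
KpnI cuts after base 5 of each site (before the last base), so after position 112.
NdeI sites (CATATG) start at positions 65, 131.
NdeI cuts after base 2 of each site, so after positions 66, 132.
Combined cut positions: 66, 112, 132.
Linear molecule, 3 cuts → 4 fragments:
  1–66 → 66 bp
  67–112 → 46 bp
  113–132 → 20 bp
  133–138 → 6 bp
Sorted largest to smallest: 66, 46, 20, 6 bp.

66, 46, 20, 6 bp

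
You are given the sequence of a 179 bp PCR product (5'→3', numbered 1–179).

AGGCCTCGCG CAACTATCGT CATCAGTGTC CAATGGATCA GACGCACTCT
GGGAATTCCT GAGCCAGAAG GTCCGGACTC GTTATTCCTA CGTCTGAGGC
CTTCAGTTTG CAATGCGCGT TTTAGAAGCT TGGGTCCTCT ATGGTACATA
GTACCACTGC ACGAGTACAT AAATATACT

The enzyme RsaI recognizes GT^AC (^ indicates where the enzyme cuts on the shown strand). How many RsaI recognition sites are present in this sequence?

3

GTAC occurs starting at positions 144, 151, 165.
RsaI cuts at 3 sites.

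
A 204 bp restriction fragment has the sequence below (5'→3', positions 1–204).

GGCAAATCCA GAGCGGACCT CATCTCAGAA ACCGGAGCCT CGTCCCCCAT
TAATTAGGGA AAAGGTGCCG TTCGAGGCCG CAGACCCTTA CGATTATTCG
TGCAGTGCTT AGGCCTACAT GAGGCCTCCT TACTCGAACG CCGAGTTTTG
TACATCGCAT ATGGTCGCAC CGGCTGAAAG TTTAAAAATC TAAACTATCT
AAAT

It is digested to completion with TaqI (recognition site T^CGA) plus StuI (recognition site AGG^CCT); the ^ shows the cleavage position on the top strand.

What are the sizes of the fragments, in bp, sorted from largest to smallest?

TaqI sites (TCGA) start at positions 72, 134.
TaqI cuts after the first base of each site, so after positions 72, 134.
StuI sites (AGGCCT) start at positions 111, 122.
StuI cuts after base 3 of each site, so after positions 113, 124.
Combined cut positions: 72, 113, 124, 134.
Linear molecule, 4 cuts → 5 fragments:
  1–72 → 72 bp
  73–113 → 41 bp
  114–124 → 11 bp
  125–134 → 10 bp
  135–204 → 70 bp
Sorted largest to smallest: 72, 70, 41, 11, 10 bp.

72, 70, 41, 11, 10 bp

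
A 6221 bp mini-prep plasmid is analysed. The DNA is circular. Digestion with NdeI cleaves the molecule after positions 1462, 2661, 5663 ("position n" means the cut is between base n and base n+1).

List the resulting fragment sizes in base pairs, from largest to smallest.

Circular molecule, 3 cuts → 3 fragments:
  2661 − 1462 = 1199 bp
  5663 − 2661 = 3002 bp
  wrap: 6221 − 5663 + 1462 = 2020 bp
Sorted largest to smallest: 3002, 2020, 1199 bp.

3002, 2020, 1199 bp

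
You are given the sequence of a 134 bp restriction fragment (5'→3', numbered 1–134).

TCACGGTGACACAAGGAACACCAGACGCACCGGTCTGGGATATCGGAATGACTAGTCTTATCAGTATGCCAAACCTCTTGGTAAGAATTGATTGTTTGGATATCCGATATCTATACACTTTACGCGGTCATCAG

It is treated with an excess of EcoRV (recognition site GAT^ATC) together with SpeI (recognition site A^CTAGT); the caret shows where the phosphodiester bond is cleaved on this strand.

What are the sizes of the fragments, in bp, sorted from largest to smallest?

50, 41, 26, 10, 7 bp

EcoRV sites (GATATC) start at positions 39, 99, 106.
EcoRV cuts after base 3 of each site, so after positions 41, 101, 108.
The SpeI site (ACTAGT) starts at position 51.
SpeI cuts after the first base of each site, so after position 51.
Combined cut positions: 41, 51, 101, 108.
Linear molecule, 4 cuts → 5 fragments:
  1–41 → 41 bp
  42–51 → 10 bp
  52–101 → 50 bp
  102–108 → 7 bp
  109–134 → 26 bp
Sorted largest to smallest: 50, 41, 26, 10, 7 bp.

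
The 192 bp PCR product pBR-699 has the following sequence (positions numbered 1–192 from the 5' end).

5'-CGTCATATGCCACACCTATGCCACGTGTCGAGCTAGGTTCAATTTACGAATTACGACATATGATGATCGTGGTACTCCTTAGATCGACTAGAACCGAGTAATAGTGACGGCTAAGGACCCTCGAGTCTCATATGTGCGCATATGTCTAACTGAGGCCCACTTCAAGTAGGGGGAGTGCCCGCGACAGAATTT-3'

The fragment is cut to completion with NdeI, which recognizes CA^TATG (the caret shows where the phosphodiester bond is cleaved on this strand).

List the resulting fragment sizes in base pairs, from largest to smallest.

NdeI sites (CATATG) start at positions 4, 57, 129, 139.
NdeI cuts after base 2 of each site, so after positions 5, 58, 130, 140.
Linear molecule, 4 cuts → 5 fragments:
  1–5 → 5 bp
  6–58 → 53 bp
  59–130 → 72 bp
  131–140 → 10 bp
  141–192 → 52 bp
Sorted largest to smallest: 72, 53, 52, 10, 5 bp.

72, 53, 52, 10, 5 bp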